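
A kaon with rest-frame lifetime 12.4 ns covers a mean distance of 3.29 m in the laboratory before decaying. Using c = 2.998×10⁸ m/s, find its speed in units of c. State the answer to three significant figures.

Let x = d/(cτ) = 3.290 m / (2.998×10⁸ m/s × 1.240×10^-8 s) = 0.885. Since d = βγcτ, x = βγ = β/√(1−β²).
Solving: β² = x²/(1+x²) = 0.783225/1.783225 = 0.439218, so β = 0.663.

0.663c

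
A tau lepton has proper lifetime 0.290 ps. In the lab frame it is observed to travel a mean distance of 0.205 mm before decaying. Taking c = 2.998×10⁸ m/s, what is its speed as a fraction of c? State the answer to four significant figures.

0.9206c

Let x = d/(cτ) = 2.050×10^-4 m / (2.998×10⁸ m/s × 2.900×10^-13 s) = 2.3579. Since d = βγcτ, x = βγ = β/√(1−β²).
Solving: β² = x²/(1+x²) = 5.55969/6.55969 = 0.847554, so β = 0.9206.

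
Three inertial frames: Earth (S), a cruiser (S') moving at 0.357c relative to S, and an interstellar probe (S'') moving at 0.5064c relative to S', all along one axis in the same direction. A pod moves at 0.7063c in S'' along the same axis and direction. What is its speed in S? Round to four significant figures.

First combine the pod and interstellar probe (S''→S'): u₁ = (0.7063 + 0.5064)/(1 + 0.7063×0.5064) = 1.2127/1.35767032 = 0.89322.
Then combine with the cruiser (S'→S): u = (0.89322 + 0.357)/(1 + 0.89322×0.357) = 1.25022/1.31887954 = 0.94794.

0.9479c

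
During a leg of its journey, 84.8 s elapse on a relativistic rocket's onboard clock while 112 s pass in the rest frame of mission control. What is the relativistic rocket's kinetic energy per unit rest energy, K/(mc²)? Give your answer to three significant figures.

0.321

From Δt = γΔτ: γ = 112/84.8 = 1.32075.
K/(mc²) = γ − 1 = 1.32075 − 1 = 0.321.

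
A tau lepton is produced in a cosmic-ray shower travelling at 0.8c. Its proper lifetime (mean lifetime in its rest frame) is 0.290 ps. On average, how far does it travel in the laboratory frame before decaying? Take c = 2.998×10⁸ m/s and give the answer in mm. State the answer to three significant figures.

0.116 mm

β² = 0.64, so γ = 1/√0.36 = 1.6667.
Lab-frame lifetime: Δt = γτ = 1.6667 × 0.290 ps = 0.48334 ps.
Distance: d = vΔt = 0.8 × 2.998×10⁸ m/s × 4.8334×10^-13 s = 1.16×10^-4 m = 0.116 mm.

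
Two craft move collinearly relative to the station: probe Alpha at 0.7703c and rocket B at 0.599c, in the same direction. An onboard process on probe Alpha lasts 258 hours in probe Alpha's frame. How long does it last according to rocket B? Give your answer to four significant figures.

272.1 hours

Speed of probe Alpha in rocket B's frame: u = (v_A − v_B)/(1 − v_A v_B/c²) = (0.7703 − 0.599)/(1 − 0.7703×0.599) = 0.1713/0.5385903 = 0.31805; |u| = 0.31805c.
At |u| = 0.31805c, γ = (1 − 0.101156)^(−1/2) = 1.0548.
The clock on probe Alpha records proper time, so rocket B measures Δt = γΔτ = 1.0548 × 258 = 272.1 hours.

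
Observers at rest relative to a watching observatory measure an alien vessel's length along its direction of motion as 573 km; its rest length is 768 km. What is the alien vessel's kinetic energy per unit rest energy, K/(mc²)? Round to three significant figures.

0.340

γ = L₀/L = 768/573 = 1.34031.
K/(mc²) = γ − 1 = 1.34031 − 1 = 0.340.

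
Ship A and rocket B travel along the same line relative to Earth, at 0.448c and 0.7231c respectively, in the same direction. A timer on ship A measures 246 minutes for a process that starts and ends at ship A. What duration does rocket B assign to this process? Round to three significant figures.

Speed of ship A in rocket B's frame: u = (v_A − v_B)/(1 − v_A v_B/c²) = (0.448 − 0.7231)/(1 − 0.448×0.7231) = −0.2751/0.6760512 = −0.40692; |u| = 0.40692c.
γ for this relative speed: γ = 1/√(1 − 0.165584) = 1.0947.
Ship A's interval is proper; time dilation gives Δt_B = γΔτ = 1.0947 × 246 minutes = 269 minutes.

269 minutes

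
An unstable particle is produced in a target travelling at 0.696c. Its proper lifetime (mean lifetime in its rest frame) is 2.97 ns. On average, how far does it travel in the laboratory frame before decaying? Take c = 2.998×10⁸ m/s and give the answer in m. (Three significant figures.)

γ = 1/√(1 − β²) = 1/√(1 − 0.484416) = 1/√0.515584 = 1/0.718042 = 1.3927.
Lab-frame lifetime: Δt = γτ = 1.3927 × 2.97 ns = 4.1363 ns.
Distance: d = vΔt = 0.696 × 2.998×10⁸ m/s × 4.1363×10^-9 s = 0.863 m.

0.863 m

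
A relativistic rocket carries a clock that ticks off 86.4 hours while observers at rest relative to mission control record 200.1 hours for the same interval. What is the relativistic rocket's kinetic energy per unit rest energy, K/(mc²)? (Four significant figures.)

1.316

From Δt = γΔτ: γ = 200.1/86.4 = 2.31597.
Since K = (γ−1)mc², K/(mc²) = 2.31597 − 1 = 1.316.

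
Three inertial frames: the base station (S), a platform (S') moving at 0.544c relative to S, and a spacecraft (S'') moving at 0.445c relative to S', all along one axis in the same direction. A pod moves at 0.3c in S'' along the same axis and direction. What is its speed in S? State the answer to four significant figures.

0.8849c

Apply u = (u'+v)/(1+u'v) twice. Pod in the platform frame: (0.3+0.445)/(1+0.3·0.445) = 0.745/1.1335 = 0.65726c.
That velocity, transformed to the rest frame of the base station: (0.65726+0.544)/(1+0.65726·0.544) = 1.20126/1.35754944 = 0.88487c.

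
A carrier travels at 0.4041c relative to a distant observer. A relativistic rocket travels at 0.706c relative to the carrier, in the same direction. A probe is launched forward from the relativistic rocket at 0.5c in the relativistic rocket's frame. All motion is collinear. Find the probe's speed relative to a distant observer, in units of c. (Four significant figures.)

0.9524c

Compose velocities in two stages. Stage 1 (into S'): u₁ = (0.5+0.706)/(1+0.5×0.706) = 0.89135.
Stage 2 (into S): u = (0.89135+0.4041)/(1+0.89135×0.4041) = 0.9524, so the speed is 0.9524c.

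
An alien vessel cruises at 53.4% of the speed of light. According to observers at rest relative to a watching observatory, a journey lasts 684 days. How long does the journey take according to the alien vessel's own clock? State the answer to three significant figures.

578 days

γ = 1/√(1 − β²) = 1/√(1 − 0.285156) = 1/√0.714844 = 1/0.845484 = 1.1828.
The alien vessel's clock runs slow as seen from a watching observatory, so Δτ = Δt/γ = 684/1.1828 = 578 days.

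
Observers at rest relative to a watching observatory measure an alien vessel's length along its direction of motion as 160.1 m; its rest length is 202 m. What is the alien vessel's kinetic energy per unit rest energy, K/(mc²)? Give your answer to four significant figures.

γ = L₀/L = 202/160.1 = 1.26171.
Since K = (γ−1)mc², K/(mc²) = 1.26171 − 1 = 0.2617.

0.2617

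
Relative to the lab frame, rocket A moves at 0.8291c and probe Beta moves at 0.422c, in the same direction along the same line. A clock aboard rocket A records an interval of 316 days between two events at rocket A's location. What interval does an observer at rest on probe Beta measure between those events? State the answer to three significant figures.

The velocity of rocket A relative to probe Beta is (0.8291 − 0.422)c / (1 − 0.8291×0.422) = 0.62619c; relative speed 0.62619c.
γ for this relative speed: γ = 1/√(1 − 0.392114) = 1.2826.
Rocket A's interval is proper; time dilation gives Δt_B = γΔτ = 1.2826 × 316 days = 405 days.

405 days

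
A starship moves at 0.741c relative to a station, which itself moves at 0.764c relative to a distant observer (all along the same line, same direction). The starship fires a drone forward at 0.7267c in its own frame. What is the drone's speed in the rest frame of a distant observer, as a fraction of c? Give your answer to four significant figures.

Compose velocities in two stages. Stage 1 (into S'): u₁ = (0.7267+0.741)/(1+0.7267×0.741) = 0.95399.
Stage 2 (into S): u = (0.95399+0.764)/(1+0.95399×0.764) = 0.99372, so the speed is 0.9937c.

0.9937c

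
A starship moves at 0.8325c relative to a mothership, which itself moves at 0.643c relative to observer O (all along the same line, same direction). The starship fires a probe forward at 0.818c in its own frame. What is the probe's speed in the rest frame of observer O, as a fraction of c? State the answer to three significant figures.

0.996c

Compose velocities in two stages. Stage 1 (into S'): u₁ = (0.818+0.8325)/(1+0.818×0.8325) = 0.98186.
Stage 2 (into S): u = (0.98186+0.643)/(1+0.98186×0.643) = 0.99603, so the speed is 0.996c.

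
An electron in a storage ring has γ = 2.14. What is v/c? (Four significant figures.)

0.8841

β = √(1 − 1/γ²) = √(1 − 1/4.5796) = √0.78164 = 0.8841.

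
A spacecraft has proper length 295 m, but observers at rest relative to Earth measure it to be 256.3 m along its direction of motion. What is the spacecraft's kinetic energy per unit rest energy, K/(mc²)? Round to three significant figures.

0.151

Length contraction gives γ = L₀/L = 295/256.3 = 1.15099.
Since K = (γ−1)mc², K/(mc²) = 1.15099 − 1 = 0.151.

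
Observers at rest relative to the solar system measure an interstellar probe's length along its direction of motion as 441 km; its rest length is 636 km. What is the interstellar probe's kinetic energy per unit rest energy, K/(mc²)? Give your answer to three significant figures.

From L = L₀/γ: γ = 636/441 = 1.44218.
K/(mc²) = γ − 1 = 1.44218 − 1 = 0.442.

0.442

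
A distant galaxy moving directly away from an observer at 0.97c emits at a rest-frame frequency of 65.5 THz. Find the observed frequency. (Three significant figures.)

8.08 THz

Relativistic Doppler (source moving away): f_obs = f_src · √((1−β)/(1+β)).
With β = 0.97: factor = √(0.03/1.97) = 0.1234.
f_obs = 65.5 × 0.1234 = 8.08 THz.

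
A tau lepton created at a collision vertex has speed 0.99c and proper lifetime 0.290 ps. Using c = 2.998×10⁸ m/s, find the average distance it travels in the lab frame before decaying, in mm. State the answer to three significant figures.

β² = 0.9801, so γ = 1/√0.0199 = 7.0888.
Lab-frame lifetime: Δt = γτ = 7.0888 × 0.290 ps = 2.0558 ps.
Distance: d = vΔt = 0.99 × 2.998×10⁸ m/s × 2.0558×10^-12 s = 6.10×10^-4 m = 0.610 mm.

0.610 mm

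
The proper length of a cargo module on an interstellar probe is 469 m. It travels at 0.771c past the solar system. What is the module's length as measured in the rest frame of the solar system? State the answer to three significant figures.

299 m

γ = 1/√(1 − β²) = 1/√(1 − 0.594441) = 1/√0.405559 = 1/0.636835 = 1.5703.
Along the direction of motion the measured length is L₀/γ = 469/1.5703 = 299 m.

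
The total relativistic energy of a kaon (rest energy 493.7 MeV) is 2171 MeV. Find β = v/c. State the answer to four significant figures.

0.9738

γ = E/(mc²) = 2171/493.7 = 4.3974.
β = √(1 − 1/γ²) = √(1 − 0.051714) = √0.948286 = 0.9738.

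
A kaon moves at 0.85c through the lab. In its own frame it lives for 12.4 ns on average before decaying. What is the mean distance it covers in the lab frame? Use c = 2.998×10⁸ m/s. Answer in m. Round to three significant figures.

6.00 m

Lorentz factor: γ = (1 − 0.7225)^(−1/2) = 1.8983.
Lab-frame lifetime: Δt = γτ = 1.8983 × 12.4 ns = 23.539 ns.
Distance: d = vΔt = 0.85 × 2.998×10⁸ m/s × 2.3539×10^-8 s = 6.00 m.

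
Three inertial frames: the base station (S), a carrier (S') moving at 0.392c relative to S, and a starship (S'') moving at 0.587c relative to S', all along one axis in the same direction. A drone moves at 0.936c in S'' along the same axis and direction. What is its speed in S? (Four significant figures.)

0.9925c

Apply u = (u'+v)/(1+u'v) twice. Drone in the carrier frame: (0.936+0.587)/(1+0.936·0.587) = 1.523/1.549432 = 0.98294c.
That velocity, transformed to the rest frame of the base station: (0.98294+0.392)/(1+0.98294·0.392) = 1.37494/1.38531248 = 0.99251c.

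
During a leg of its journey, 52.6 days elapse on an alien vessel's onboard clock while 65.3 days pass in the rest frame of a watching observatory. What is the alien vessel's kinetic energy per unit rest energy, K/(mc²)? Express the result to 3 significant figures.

γ = Δt/Δτ = 65.3/52.6 = 1.24144.
K/(mc²) = γ − 1 = 1.24144 − 1 = 0.241.

0.241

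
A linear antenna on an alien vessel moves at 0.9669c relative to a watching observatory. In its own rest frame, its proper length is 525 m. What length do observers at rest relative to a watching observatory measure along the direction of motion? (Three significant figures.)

134 m

γ = 1/√(1 − β²) = 1/√(1 − 0.93489561) = 1/√0.06510439 = 1/0.255156 = 3.9192.
Length contraction: L = L₀/γ = 525/3.9192 = 134 m.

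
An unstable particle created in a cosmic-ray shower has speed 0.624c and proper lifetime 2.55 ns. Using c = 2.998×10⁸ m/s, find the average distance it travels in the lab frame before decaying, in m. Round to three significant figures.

0.610 m

With β = 0.624, γ = 1/√(1 − 0.624²) = 1/√0.610624 = 1.2797.
Lab-frame lifetime: Δt = γτ = 1.2797 × 2.55 ns = 3.2632 ns.
Distance: d = vΔt = 0.624 × 2.998×10⁸ m/s × 3.2632×10^-9 s = 0.610 m.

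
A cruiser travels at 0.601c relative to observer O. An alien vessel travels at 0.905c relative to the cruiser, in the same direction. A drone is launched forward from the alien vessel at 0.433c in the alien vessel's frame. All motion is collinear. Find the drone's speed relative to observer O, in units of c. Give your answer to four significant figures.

Compose velocities in two stages. Stage 1 (into S'): u₁ = (0.433+0.905)/(1+0.433×0.905) = 0.9613.
Stage 2 (into S): u = (0.9613+0.601)/(1+0.9613×0.601) = 0.99021, so the speed is 0.9902c.

0.9902c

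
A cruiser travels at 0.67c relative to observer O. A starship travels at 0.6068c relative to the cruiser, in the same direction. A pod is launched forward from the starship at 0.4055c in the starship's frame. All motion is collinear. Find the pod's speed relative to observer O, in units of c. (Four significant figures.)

Compose velocities in two stages. Stage 1 (into S'): u₁ = (0.4055+0.6068)/(1+0.4055×0.6068) = 0.8124.
Stage 2 (into S): u = (0.8124+0.67)/(1+0.8124×0.67) = 0.95991, so the speed is 0.9599c.

0.9599c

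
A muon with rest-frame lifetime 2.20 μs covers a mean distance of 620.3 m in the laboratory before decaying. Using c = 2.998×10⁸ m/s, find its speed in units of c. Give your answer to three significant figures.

0.685c

Let x = d/(cτ) = 620.3 m / (2.998×10⁸ m/s × 2.200×10^-6 s) = 0.94048. Since d = βγcτ, x = βγ = β/√(1−β²).
Solving: β² = x²/(1+x²) = 0.884503/1.884503 = 0.469356, so β = 0.685.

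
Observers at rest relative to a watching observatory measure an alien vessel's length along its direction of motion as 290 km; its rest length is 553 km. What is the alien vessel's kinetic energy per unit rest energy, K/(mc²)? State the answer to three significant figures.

γ = L₀/L = 553/290 = 1.9069.
K/(mc²) = γ − 1 = 1.9069 − 1 = 0.907.

0.907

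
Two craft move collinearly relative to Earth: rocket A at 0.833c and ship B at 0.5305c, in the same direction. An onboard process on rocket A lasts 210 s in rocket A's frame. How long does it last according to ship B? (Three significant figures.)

The velocity of rocket A relative to ship B is (0.833 − 0.5305)c / (1 − 0.833×0.5305) = 0.54202c; relative speed 0.54202c.
At |u| = 0.54202c, γ = (1 − 0.293786)^(−1/2) = 1.19.
Rocket A's interval is proper; time dilation gives Δt_B = γΔτ = 1.19 × 210 s = 250 s.

250 s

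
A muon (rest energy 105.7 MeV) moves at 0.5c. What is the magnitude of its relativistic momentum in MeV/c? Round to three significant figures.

With β = 0.5, γ = 1/√(1 − 0.5²) = 1/√0.75 = 1.1547.
Momentum: p = γβ·mc = 1.1547 × 0.5 × 105.7 MeV/c = 61.0 MeV/c.

61.0 MeV/c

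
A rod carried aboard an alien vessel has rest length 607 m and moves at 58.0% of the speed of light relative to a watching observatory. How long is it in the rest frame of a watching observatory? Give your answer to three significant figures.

With β = 0.58, γ = 1/√(1 − 0.58²) = 1/√0.6636 = 1.2276.
Along the direction of motion the measured length is L₀/γ = 607/1.2276 = 494 m.

494 m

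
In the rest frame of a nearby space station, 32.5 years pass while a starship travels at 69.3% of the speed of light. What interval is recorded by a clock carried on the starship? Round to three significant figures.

Lorentz factor: γ = (1 − 0.480249)^(−1/2) = 1.3871.
The moving clock records proper time: Δτ = Δt/γ = 32.5/1.3871 = 23.4 years.

23.4 years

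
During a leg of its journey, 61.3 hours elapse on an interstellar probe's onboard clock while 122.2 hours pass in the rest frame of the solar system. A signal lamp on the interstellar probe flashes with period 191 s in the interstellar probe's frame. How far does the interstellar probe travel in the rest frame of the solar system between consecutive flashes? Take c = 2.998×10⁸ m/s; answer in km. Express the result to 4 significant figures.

9.875×10^7 km

γ = Δt/Δτ = 122.2/61.3 = 1.99347.
β = √(1 − 1/γ²) = 0.86508. Lab-frame period = γτ = 1.99347×191 s = 380.75 s. Distance = βc × γτ = 0.86508 × 2.998×10⁸ m/s × 380.75 s = 9.8748×10^10 m = 9.875×10^7 km.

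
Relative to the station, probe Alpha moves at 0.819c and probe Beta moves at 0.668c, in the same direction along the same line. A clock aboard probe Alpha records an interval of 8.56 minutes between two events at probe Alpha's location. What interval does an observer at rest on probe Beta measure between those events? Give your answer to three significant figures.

The velocity of probe Alpha relative to probe Beta is (0.819 − 0.668)c / (1 − 0.819×0.668) = 0.3334c; relative speed 0.3334c.
At |u| = 0.3334c, γ = (1 − 0.111156)^(−1/2) = 1.0607.
The clock on probe Alpha records proper time, so probe Beta measures Δt = γΔτ = 1.0607 × 8.56 = 9.08 minutes.

9.08 minutes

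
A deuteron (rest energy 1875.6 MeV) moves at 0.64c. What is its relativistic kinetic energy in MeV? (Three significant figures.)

γ = 1/√(1 − β²) = 1/√(1 − 0.4096) = 1/√0.5904 = 1/0.768375 = 1.30145.
Kinetic energy: K = (γ − 1)mc² = (1.30145 − 1) × 1875.6 MeV = 0.30145 × 1875.6 = 565 MeV.

565 MeV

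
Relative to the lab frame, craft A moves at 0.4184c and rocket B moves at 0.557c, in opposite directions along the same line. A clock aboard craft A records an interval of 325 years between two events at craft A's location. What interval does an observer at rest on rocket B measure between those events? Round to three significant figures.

531 years

The velocity of craft A relative to rocket B is (0.4184 + 0.557)c / (1 + 0.4184×0.557) = 0.79105c; relative speed 0.79105c.
At |u| = 0.79105c, γ = (1 − 0.62576)^(−1/2) = 1.6347.
Craft A's interval is proper; time dilation gives Δt_B = γΔτ = 1.6347 × 325 years = 531 years.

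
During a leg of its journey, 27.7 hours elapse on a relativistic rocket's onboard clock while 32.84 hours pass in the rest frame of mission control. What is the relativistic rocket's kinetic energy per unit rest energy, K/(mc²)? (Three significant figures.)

From Δt = γΔτ: γ = 32.84/27.7 = 1.18556.
K/(mc²) = γ − 1 = 1.18556 − 1 = 0.186.

0.186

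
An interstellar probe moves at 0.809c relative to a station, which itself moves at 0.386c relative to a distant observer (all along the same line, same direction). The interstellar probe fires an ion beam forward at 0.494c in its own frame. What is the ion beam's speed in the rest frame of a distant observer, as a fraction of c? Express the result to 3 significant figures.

0.969c

First combine the ion beam and interstellar probe (S''→S'): u₁ = (0.494 + 0.809)/(1 + 0.494×0.809) = 1.303/1.399646 = 0.93095.
Then combine with the station (S'→S): u = (0.93095 + 0.386)/(1 + 0.93095×0.386) = 1.31695/1.3593467 = 0.96881.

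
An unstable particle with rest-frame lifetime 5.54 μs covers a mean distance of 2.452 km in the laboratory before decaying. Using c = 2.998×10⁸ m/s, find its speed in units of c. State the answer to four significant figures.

0.8279c

Lab distance = (lab lifetime)·v = γτ·βc, so βγ = d/(cτ) = 2452/(2.998×10⁸ × 5.540×10^-6) = 1.4763.
With βγ = 1.4763: γ² = 1 + (βγ)² = 3.17946, and β = (βγ)/γ = 1.4763/1.7831 = 0.8279.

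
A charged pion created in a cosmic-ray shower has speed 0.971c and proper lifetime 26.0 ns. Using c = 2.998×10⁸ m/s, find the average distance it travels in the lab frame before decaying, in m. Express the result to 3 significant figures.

Lorentz factor: γ = (1 − 0.942841)^(−1/2) = 4.1827.
Lab-frame lifetime: Δt = γτ = 4.1827 × 26.0 ns = 108.75 ns.
Distance: d = vΔt = 0.971 × 2.998×10⁸ m/s × 1.0875×10^-7 s = 31.7 m.

31.7 m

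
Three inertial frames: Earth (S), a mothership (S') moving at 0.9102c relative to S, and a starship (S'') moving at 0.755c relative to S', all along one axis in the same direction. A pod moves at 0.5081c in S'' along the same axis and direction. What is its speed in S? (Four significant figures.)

Compose velocities in two stages. Stage 1 (into S'): u₁ = (0.5081+0.755)/(1+0.5081×0.755) = 0.9129.
Stage 2 (into S): u = (0.9129+0.9102)/(1+0.9129×0.9102) = 0.99573, so the speed is 0.9957c.

0.9957c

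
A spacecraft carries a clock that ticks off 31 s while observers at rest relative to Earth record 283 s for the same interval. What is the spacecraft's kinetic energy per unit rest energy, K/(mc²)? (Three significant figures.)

8.13

The time-dilation ratio gives γ = 283/31 = 9.12903.
Since K = (γ−1)mc², K/(mc²) = 9.12903 − 1 = 8.13.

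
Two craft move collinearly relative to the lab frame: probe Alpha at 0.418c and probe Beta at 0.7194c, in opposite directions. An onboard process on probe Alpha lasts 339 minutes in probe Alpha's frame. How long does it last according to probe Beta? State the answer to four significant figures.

Speed of probe Alpha in probe Beta's frame: u = (v_A + v_B)/(1 + v_A v_B/c²) = (0.418 + 0.7194)/(1 + 0.418×0.7194) = 1.1374/1.3007092 = 0.87445; |u| = 0.87445c.
At |u| = 0.87445c, γ = (1 − 0.764663)^(−1/2) = 2.0614.
The clock on probe Alpha records proper time, so probe Beta measures Δt = γΔτ = 2.0614 × 339 = 698.8 minutes.

698.8 minutes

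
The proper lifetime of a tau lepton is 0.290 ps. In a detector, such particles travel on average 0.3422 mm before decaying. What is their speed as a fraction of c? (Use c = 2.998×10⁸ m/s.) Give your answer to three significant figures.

Lab distance = (lab lifetime)·v = γτ·βc, so βγ = d/(cτ) = 3.422×10^-4/(2.998×10⁸ × 2.900×10^-13) = 3.936.
With βγ = 3.936: γ² = 1 + (βγ)² = 16.4921, and β = (βγ)/γ = 3.936/4.06105 = 0.969.

0.969c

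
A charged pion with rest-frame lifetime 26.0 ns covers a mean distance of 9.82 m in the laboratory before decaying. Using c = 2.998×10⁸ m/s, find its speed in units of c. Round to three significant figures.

d = βγcτ ⇒ βγ = d/(cτ) = 9.820 m / (7.7948 m) = 1.2598.
β = (βγ)/√(1+(βγ)²) = 1.2598/√2.5871 = 0.783.

0.783c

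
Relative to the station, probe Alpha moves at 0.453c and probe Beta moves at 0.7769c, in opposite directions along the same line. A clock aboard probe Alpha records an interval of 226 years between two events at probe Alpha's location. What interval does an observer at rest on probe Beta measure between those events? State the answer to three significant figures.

Speed of probe Alpha in probe Beta's frame: u = (v_A + v_B)/(1 + v_A v_B/c²) = (0.453 + 0.7769)/(1 + 0.453×0.7769) = 1.2299/1.3519357 = 0.90973; |u| = 0.90973c.
γ for this relative speed: γ = 1/√(1 − 0.827609) = 2.4085.
The clock on probe Alpha records proper time, so probe Beta measures Δt = γΔτ = 2.4085 × 226 = 544 years.

544 years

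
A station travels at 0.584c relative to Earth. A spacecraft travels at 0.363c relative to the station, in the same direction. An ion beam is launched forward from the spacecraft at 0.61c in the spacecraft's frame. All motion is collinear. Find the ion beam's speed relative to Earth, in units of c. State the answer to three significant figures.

0.942c

Apply u = (u'+v)/(1+u'v) twice. Ion beam in the station frame: (0.61+0.363)/(1+0.61·0.363) = 0.973/1.22143 = 0.79661c.
That velocity, transformed to the rest frame of Earth: (0.79661+0.584)/(1+0.79661·0.584) = 1.38061/1.46522024 = 0.94225c.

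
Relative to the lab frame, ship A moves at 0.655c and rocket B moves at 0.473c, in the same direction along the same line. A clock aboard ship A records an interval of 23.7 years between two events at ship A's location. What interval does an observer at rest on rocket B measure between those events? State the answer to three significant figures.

Speed of ship A in rocket B's frame: u = (v_A − v_B)/(1 − v_A v_B/c²) = (0.655 − 0.473)/(1 − 0.655×0.473) = 0.182/0.690185 = 0.2637; |u| = 0.2637c.
γ for this relative speed: γ = 1/√(1 − 0.0695377) = 1.0367.
Ship A's interval is proper; time dilation gives Δt_B = γΔτ = 1.0367 × 23.7 years = 24.6 years.

24.6 years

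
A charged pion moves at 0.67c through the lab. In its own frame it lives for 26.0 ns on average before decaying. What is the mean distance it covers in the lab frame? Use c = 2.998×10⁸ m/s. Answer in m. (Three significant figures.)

7.04 m

γ = 1/√(1 − β²) = 1/√(1 − 0.4489) = 1/√0.5511 = 1/0.742361 = 1.3471.
Lab-frame lifetime: Δt = γτ = 1.3471 × 26.0 ns = 35.025 ns.
Distance: d = vΔt = 0.67 × 2.998×10⁸ m/s × 3.5025×10^-8 s = 7.04 m.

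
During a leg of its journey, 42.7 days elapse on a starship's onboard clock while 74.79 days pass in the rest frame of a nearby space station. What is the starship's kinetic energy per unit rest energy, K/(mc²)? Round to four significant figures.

The time-dilation ratio gives γ = 74.79/42.7 = 1.75152.
K/(mc²) = γ − 1 = 1.75152 − 1 = 0.7515.

0.7515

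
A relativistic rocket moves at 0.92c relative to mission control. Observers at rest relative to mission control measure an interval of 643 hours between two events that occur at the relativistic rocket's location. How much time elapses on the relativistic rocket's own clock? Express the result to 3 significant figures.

252 hours

With β = 0.92, γ = 1/√(1 − 0.92²) = 1/√0.1536 = 2.5516.
The relativistic rocket's clock runs slow as seen from mission control, so Δτ = Δt/γ = 643/2.5516 = 252 hours.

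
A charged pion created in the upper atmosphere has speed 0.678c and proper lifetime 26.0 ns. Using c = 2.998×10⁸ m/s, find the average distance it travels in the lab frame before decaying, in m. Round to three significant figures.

γ = 1/√(1 − β²) = 1/√(1 − 0.459684) = 1/√0.540316 = 1/0.735062 = 1.3604.
Lab-frame lifetime: Δt = γτ = 1.3604 × 26.0 ns = 35.37 ns.
Distance: d = vΔt = 0.678 × 2.998×10⁸ m/s × 3.5370×10^-8 s = 7.19 m.

7.19 m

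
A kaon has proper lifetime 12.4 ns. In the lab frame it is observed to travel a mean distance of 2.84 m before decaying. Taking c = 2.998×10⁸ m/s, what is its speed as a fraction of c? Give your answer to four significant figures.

0.6071c

Lab distance = (lab lifetime)·v = γτ·βc, so βγ = d/(cτ) = 2.840/(2.998×10⁸ × 1.240×10^-8) = 0.76395.
With βγ = 0.76395: γ² = 1 + (βγ)² = 1.58362, and β = (βγ)/γ = 0.76395/1.25842 = 0.6071.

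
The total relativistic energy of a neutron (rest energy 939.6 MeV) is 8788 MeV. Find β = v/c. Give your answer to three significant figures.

γ = E/(mc²) = 8788/939.6 = 9.3529.
β = √(1 − 1/γ²) = √(1 − 0.0114316) = √0.9885684 = 0.994.

0.994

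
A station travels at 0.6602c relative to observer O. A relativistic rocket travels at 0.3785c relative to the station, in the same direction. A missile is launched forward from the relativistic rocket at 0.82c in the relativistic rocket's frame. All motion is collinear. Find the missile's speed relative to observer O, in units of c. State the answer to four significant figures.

0.9819c

First combine the missile and relativistic rocket (S''→S'): u₁ = (0.82 + 0.3785)/(1 + 0.82×0.3785) = 1.1985/1.31037 = 0.91463.
Then combine with the station (S'→S): u = (0.91463 + 0.6602)/(1 + 0.91463×0.6602) = 1.57483/1.603838726 = 0.98191.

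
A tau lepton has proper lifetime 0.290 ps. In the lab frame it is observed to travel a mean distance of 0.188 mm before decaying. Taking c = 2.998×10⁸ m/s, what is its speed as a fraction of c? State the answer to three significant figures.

Lab distance = (lab lifetime)·v = γτ·βc, so βγ = d/(cτ) = 1.880×10^-4/(2.998×10⁸ × 2.900×10^-13) = 2.1624.
With βγ = 2.1624: γ² = 1 + (βγ)² = 5.67597, and β = (βγ)/γ = 2.1624/2.38243 = 0.908.

0.908c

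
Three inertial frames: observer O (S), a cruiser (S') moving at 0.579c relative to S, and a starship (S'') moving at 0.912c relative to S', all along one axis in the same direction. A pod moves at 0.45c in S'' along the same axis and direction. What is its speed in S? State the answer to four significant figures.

0.9907c

First combine the pod and starship (S''→S'): u₁ = (0.45 + 0.912)/(1 + 0.45×0.912) = 1.362/1.4104 = 0.96568.
Then combine with the cruiser (S'→S): u = (0.96568 + 0.579)/(1 + 0.96568×0.579) = 1.54468/1.55912872 = 0.99073.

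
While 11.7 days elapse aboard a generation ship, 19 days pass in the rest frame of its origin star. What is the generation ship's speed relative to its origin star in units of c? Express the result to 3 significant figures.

0.788c

γ = Δt/Δτ = 19/11.7 = 1.6239.
β = √(1 − 1/γ²) = √(1 − 0.379211) = √0.620789 = 0.788.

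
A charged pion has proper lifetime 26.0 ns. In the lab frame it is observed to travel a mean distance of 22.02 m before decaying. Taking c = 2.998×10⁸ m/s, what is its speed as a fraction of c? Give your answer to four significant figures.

0.9427c

d = βγcτ ⇒ βγ = d/(cτ) = 22.02 m / (7.7948 m) = 2.825.
β = (βγ)/√(1+(βγ)²) = 2.825/√8.98063 = 0.9427.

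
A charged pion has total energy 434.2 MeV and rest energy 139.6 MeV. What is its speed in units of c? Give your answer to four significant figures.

0.9469c

Total energy E = γmc² gives γ = 434.2/139.6 = 3.1103.
Hence β = √(1 − 1/γ²) = √(1 − 0.10337) = √0.89663 = 0.9469.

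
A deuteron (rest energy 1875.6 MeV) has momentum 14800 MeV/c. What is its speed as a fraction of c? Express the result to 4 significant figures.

pc/(mc²) = 14800/1875.6 = 7.8908 = βγ = β/√(1−β²).
So β² = x²/(1 + x²) with x = 7.8908: x² = 62.2647, β² = 62.2647/63.2647 = 0.984193, β = 0.9921.

0.9921c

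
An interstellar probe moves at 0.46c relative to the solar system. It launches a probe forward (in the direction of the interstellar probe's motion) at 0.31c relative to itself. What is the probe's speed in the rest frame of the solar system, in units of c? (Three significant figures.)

0.674c

Relativistic velocity addition: u = (u' + v)/(1 + u'v/c²), with u' = 0.31c and v = 0.46c.
Numerator: 0.31 + 0.46 = 0.77. Denominator: 1 + (0.31)(0.46) = 1.1426.
u = 0.77/1.1426 = 0.6739, so the speed is 0.674c.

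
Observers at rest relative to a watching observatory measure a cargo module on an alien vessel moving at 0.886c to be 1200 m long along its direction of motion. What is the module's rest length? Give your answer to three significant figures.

With β = 0.886, γ = 1/√(1 − 0.886²) = 1/√0.215004 = 2.1566.
Proper length: L₀ = γ·L = 2.1566 × 1200 = 2590 m.

2590 m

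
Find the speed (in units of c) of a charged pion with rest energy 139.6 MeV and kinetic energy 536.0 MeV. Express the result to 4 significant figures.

0.9784c

γ = 1 + K/(mc²) = 1 + 536.0/139.6 = 4.8395.
β = √(1 − 1/γ²) = √(1 − 0.0426972) = √0.9573028 = 0.9784.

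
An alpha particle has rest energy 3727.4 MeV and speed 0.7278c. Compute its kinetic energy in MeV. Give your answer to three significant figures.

1710 MeV

Lorentz factor: γ = (1 − 0.52969284)^(−1/2) = 1.45817.
Kinetic energy: K = (γ − 1)mc² = (1.45817 − 1) × 3727.4 MeV = 0.45817 × 3727.4 = 1710 MeV.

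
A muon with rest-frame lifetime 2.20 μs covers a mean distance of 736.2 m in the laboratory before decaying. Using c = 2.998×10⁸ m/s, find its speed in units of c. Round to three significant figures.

0.745c

d = βγcτ ⇒ βγ = d/(cτ) = 736.2 m / (659.56 m) = 1.1162.
β = (βγ)/√(1+(βγ)²) = 1.1162/√2.2459 = 0.745.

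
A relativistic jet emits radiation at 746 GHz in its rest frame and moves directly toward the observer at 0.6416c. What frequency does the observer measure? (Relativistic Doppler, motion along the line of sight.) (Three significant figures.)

1600 GHz

Relativistic Doppler (source moving toward): f_obs = f_src · √((1+β)/(1−β)).
With β = 0.6416: factor = √(1.6416/0.3584) = 2.1402.
f_obs = 746 × 2.1402 = 1600 GHz.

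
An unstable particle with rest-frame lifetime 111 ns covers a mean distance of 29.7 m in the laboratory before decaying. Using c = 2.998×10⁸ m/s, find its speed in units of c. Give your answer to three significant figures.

0.666c

Let x = d/(cτ) = 29.70 m / (2.998×10⁸ m/s × 1.110×10^-7 s) = 0.89249. Since d = βγcτ, x = βγ = β/√(1−β²).
Solving: β² = x²/(1+x²) = 0.796538/1.796538 = 0.443374, so β = 0.666.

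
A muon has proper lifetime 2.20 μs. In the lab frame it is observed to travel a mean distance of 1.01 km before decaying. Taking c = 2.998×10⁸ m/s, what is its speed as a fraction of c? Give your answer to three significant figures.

Lab distance = (lab lifetime)·v = γτ·βc, so βγ = d/(cτ) = 1010/(2.998×10⁸ × 2.200×10^-6) = 1.5313.
With βγ = 1.5313: γ² = 1 + (βγ)² = 3.34488, and β = (βγ)/γ = 1.5313/1.8289 = 0.837.

0.837c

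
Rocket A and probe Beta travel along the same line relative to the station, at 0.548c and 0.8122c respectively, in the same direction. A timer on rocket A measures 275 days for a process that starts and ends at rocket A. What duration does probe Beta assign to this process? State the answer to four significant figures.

The velocity of rocket A relative to probe Beta is (0.548 − 0.8122)c / (1 − 0.548×0.8122) = −0.47611c; relative speed 0.47611c.
γ for this relative speed: γ = 1/√(1 − 0.226681) = 1.1372.
Rocket A's interval is proper; time dilation gives Δt_B = γΔτ = 1.1372 × 275 days = 312.7 days.

312.7 days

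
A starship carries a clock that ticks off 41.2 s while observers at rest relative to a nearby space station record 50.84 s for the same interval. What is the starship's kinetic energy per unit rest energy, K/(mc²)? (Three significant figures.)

From Δt = γΔτ: γ = 50.84/41.2 = 1.23398.
Since K = (γ−1)mc², K/(mc²) = 1.23398 − 1 = 0.234.

0.234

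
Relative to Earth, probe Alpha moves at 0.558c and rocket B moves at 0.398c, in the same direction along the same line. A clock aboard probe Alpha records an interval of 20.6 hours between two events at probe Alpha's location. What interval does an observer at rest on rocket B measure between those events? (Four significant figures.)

21.05 hours

Speed of probe Alpha in rocket B's frame: u = (v_A − v_B)/(1 − v_A v_B/c²) = (0.558 − 0.398)/(1 − 0.558×0.398) = 0.16/0.777916 = 0.20568; |u| = 0.20568c.
At |u| = 0.20568c, γ = (1 − 0.0423043)^(−1/2) = 1.0218.
The clock on probe Alpha records proper time, so rocket B measures Δt = γΔτ = 1.0218 × 20.6 = 21.05 hours.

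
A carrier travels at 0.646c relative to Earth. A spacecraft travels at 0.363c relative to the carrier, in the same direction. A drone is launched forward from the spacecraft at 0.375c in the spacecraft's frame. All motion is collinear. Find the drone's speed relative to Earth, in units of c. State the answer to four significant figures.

Apply u = (u'+v)/(1+u'v) twice. Drone in the carrier frame: (0.375+0.363)/(1+0.375·0.363) = 0.738/1.136125 = 0.64958c.
That velocity, transformed to the rest frame of Earth: (0.64958+0.646)/(1+0.64958·0.646) = 1.29558/1.41962868 = 0.91262c.

0.9126c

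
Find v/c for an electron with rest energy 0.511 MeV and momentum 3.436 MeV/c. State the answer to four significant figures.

0.9891

pc/(mc²) = 3.436/0.511 = 6.7241 = βγ = β/√(1−β²).
So β² = x²/(1 + x²) with x = 6.7241: x² = 45.2135, β² = 45.2135/46.2135 = 0.978361, β = 0.9891.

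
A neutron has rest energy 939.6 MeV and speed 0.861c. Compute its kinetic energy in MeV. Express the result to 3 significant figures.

With β = 0.861, γ = 1/√(1 − 0.861²) = 1/√0.258679 = 1.96616.
Kinetic energy: K = (γ − 1)mc² = (1.96616 − 1) × 939.6 MeV = 0.96616 × 939.6 = 908 MeV.

908 MeV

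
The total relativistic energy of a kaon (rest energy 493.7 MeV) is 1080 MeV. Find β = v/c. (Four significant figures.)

0.8894

Total energy E = γmc² gives γ = 1080/493.7 = 2.1876.
Hence β = √(1 − 1/γ²) = √(1 − 0.20896) = √0.79104 = 0.8894.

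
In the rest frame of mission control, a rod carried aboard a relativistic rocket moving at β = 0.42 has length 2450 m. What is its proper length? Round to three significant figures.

2700 m

Lorentz factor: γ = (1 − 0.1764)^(−1/2) = 1.1019.
Proper length: L₀ = γ·L = 1.1019 × 2450 = 2700 m.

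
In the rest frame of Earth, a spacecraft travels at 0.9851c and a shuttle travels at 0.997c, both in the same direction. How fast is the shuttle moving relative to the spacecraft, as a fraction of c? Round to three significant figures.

Transform to the spacecraft's frame: u' = (u − v)/(1 − uv/c²).
u' = (0.997 − 0.9851)/(1 − 0.997×0.9851) = 0.0119/0.0178553 = 0.66647.
Speed in the spacecraft's frame: 0.666c (in the same direction).

0.666c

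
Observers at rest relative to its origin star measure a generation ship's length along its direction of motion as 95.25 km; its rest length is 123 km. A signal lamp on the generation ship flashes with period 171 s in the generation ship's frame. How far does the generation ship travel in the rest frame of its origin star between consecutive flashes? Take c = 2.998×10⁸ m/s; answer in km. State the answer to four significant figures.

γ = L₀/L = 123/95.25 = 1.29134.
β = √(1 − 1/γ²) = 0.63271. Lab-frame period = γτ = 1.29134×171 s = 220.82 s. Distance = βc × γτ = 0.63271 × 2.998×10⁸ m/s × 220.82 s = 4.1887×10^10 m = 4.189×10^7 km.

4.189×10^7 km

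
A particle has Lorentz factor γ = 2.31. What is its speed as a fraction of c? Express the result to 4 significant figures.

β = √(1 − 1/γ²) = √(1 − 1/5.3361) = √0.812597 = 0.9014.

0.9014c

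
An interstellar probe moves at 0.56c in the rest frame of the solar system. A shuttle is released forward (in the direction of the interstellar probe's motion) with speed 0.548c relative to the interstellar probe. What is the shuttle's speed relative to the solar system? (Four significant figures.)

0.8478c

Relativistic velocity addition: u = (u' + v)/(1 + u'v/c²), with u' = 0.548c and v = 0.56c.
Numerator: 0.548 + 0.56 = 1.108. Denominator: 1 + (0.548)(0.56) = 1.30688.
u = 1.108/1.30688 = 0.84782, so the speed is 0.8478c.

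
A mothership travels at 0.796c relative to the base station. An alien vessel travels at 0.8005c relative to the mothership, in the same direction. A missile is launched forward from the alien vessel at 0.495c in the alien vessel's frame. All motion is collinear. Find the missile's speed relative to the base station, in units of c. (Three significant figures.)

0.992c

Compose velocities in two stages. Stage 1 (into S'): u₁ = (0.495+0.8005)/(1+0.495×0.8005) = 0.92784.
Stage 2 (into S): u = (0.92784+0.796)/(1+0.92784×0.796) = 0.99153, so the speed is 0.992c.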